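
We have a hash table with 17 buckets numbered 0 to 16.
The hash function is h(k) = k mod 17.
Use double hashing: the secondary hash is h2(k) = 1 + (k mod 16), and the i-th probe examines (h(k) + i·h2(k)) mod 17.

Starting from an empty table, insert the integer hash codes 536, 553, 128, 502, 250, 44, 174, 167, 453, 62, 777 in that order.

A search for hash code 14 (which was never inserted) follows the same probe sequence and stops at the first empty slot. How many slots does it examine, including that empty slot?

536: h=9 -> slot 9
553: h=9, h2=10, probe 9,2 -> slot 2
128: h=9, h2=1, probe 9,10 -> slot 10
502: h=9, h2=7, probe 9,16 -> slot 16
250: h=12 -> slot 12
44: h=10, h2=13, probe 10,6 -> slot 6
174: h=4 -> slot 4
167: h=14 -> slot 14
453: h=11 -> slot 11
62: h=11, h2=15, probe 11,9,7 -> slot 7
777: h=12, h2=10, probe 12,5 -> slot 5
Table: [_, _, 553, _, 174, 777, 44, 62, _, 536, 128, 453, 250, _, 167, _, 502]
Lookup 14: h=14, h2=15, probe 14,12,10,8 → slot 8 empty, not found.

4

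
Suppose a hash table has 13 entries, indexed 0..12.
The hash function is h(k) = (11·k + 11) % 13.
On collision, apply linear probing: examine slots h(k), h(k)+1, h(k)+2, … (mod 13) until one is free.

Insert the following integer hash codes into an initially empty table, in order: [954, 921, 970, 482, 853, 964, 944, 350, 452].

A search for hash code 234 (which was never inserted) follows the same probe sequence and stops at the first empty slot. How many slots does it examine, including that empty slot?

Insert 954: h=1, slot 1 empty => index 1.
Insert 921: h=2, slot 2 empty => index 2.
Insert 970: h=8, slot 8 empty => index 8.
Insert 482: h=9, slot 9 empty => index 9.
Insert 853: h=8, slots 8,9 occupied => index 10.
Insert 964: h=7, slot 7 empty => index 7.
Insert 944: h=8, slots 8,9,10 occupied => index 11.
Insert 350: h=0, slot 0 empty => index 0.
Insert 452: h=4, slot 4 empty => index 4.
Table: [350, 954, 921, ∅, 452, ∅, ∅, 964, 970, 482, 853, 944, ∅]
Lookup 234: h=11, probe 11,12 → slot 12 empty, not found.

2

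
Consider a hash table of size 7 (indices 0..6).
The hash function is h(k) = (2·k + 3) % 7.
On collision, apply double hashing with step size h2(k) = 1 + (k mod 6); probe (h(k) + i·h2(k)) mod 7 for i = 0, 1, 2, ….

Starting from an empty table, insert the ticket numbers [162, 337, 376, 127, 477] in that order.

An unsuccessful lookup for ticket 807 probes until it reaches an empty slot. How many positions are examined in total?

2

162 hashes to 5; slot 5 is free -> place at 5.
337 hashes to 5, h2=2; 5 taken -> place at 0.
376 hashes to 6; slot 6 is free -> place at 6.
127 hashes to 5, h2=2; 5,0 taken -> place at 2.
477 hashes to 5, h2=4; 5,2,6 taken -> place at 3.
Table: [337, ., 127, 477, ., 162, 376]
Lookup 807: h=0, h2=4, probe 0,4 → slot 4 empty, not found.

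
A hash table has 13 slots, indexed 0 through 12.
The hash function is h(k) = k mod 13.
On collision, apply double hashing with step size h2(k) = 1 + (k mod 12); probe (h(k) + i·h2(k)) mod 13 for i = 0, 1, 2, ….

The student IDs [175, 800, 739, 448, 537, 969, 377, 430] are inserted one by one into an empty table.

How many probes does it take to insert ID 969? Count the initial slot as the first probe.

3

Insert 175: h=6, slot 6 empty -> index 6.
Insert 800: h=7, slot 7 empty -> index 7.
Insert 739: h=11, slot 11 empty -> index 11.
Insert 448: h=6, h2=5, slots 6,11 occupied -> index 3.
Insert 537: h=4, slot 4 empty -> index 4.
Insert 969: h=7, h2=10, slots 7,4 occupied -> index 1.
Insert 377: h=0, slot 0 empty -> index 0.
Insert 430: h=1, h2=11, slot 1 occupied -> index 12.
Table: [377, 969, —, 448, 537, —, 175, 800, —, —, —, 739, 430]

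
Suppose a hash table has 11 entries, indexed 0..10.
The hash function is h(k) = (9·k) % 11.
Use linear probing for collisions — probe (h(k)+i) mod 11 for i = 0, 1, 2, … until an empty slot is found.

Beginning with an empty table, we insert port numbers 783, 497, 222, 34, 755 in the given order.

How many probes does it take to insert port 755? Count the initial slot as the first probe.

4

Insert 783: h=7, slot 7 empty => index 7.
Insert 497: h=7, slot 7 occupied => index 8.
Insert 222: h=7, slots 7,8 occupied => index 9.
Insert 34: h=9, slot 9 occupied => index 10.
Insert 755: h=8, slots 8,9,10 occupied => index 0.
Table: [755, _, _, _, _, _, _, 783, 497, 222, 34]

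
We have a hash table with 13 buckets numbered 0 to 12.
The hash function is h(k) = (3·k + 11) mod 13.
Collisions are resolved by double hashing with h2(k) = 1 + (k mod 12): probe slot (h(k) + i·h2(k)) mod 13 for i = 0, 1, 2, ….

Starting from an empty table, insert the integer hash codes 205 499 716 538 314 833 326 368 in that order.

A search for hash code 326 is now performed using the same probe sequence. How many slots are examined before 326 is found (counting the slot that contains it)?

4

205: h=2 -> slot 2
499: h=0 -> slot 0
716: h=1 -> slot 1
538: h=0, h2=11, probe 0,11 -> slot 11
314: h=4 -> slot 4
833: h=1, h2=6, probe 1,7 -> slot 7
326: h=1, h2=3, probe 1,4,7,10 -> slot 10
368: h=10, h2=9, probe 10,6 -> slot 6
Table: [499, 716, 205, ∅, 314, ∅, 368, 833, ∅, ∅, 326, 538, ∅]
Lookup 326: h=1, h2=3, probe 1,4,7,10 → found at 10.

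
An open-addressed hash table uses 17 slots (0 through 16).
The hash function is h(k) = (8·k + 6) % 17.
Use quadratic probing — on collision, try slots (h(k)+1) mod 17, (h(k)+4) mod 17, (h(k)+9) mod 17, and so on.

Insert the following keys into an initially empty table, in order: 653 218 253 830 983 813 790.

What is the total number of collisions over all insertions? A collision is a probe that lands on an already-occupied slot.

653 hashes to 11; slot 11 is free → place at 11.
218 hashes to 16; slot 16 is free → place at 16.
253 hashes to 7; slot 7 is free → place at 7.
830 hashes to 16; 16 taken → place at 0.
983 hashes to 16; 16,0 taken → place at 3.
813 hashes to 16; 16,0,3 taken → place at 8.
790 hashes to 2; slot 2 is free → place at 2.
Table: [830, —, 790, 983, —, —, —, 253, 813, —, —, 653, —, —, —, —, 218]

6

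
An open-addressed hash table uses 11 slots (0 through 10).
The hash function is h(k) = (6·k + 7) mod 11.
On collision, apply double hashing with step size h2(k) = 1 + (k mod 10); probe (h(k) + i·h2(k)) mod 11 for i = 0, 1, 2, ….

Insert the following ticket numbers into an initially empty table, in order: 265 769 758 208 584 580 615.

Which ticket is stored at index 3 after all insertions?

265: h=2 -> slot 2
769: h=1 -> slot 1
758: h=1, h2=9, probe 1,10 -> slot 10
208: h=1, h2=9, probe 1,10,8 -> slot 8
584: h=2, h2=5, probe 2,7 -> slot 7
580: h=0 -> slot 0
615: h=1, h2=6, probe 1,7,2,8,3 -> slot 3
Table: [580, 769, 265, 615, -, -, -, 584, 208, -, 758]

615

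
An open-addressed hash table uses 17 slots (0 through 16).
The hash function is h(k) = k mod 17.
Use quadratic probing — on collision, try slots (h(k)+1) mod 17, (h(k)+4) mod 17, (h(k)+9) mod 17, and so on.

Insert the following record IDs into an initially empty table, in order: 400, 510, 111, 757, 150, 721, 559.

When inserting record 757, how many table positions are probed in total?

3

400: h=9 → slot 9
510: h=0 → slot 0
111: h=9, probe 9,10 → slot 10
757: h=9, probe 9,10,13 → slot 13
150: h=14 → slot 14
721: h=7 → slot 7
559: h=15 → slot 15
Table: [510, —, —, —, —, —, —, 721, —, 400, 111, —, —, 757, 150, 559, —]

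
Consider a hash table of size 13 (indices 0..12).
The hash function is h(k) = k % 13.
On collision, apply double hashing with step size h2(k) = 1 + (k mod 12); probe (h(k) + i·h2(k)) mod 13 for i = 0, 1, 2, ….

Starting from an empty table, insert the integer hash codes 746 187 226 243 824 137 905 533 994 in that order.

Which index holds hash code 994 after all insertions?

4

746: h=5 => slot 5
187: h=5, h2=8, probe 5,0 => slot 0
226: h=5, h2=11, probe 5,3 => slot 3
243: h=9 => slot 9
824: h=5, h2=9, probe 5,1 => slot 1
137: h=7 => slot 7
905: h=8 => slot 8
533: h=0, h2=6, probe 0,6 => slot 6
994: h=6, h2=11, probe 6,4 => slot 4
Table: [187, 824, ∅, 226, 994, 746, 533, 137, 905, 243, ∅, ∅, ∅]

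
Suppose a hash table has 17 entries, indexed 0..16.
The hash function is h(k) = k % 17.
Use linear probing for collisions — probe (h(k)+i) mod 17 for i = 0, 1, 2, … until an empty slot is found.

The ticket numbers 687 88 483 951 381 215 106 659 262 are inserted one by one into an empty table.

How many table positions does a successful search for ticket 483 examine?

2

687: h=7 => slot 7
88: h=3 => slot 3
483: h=7, probe 7,8 => slot 8
951: h=16 => slot 16
381: h=7, probe 7,8,9 => slot 9
215: h=11 => slot 11
106: h=4 => slot 4
659: h=13 => slot 13
262: h=7, probe 7,8,9,10 => slot 10
Table: [—, —, —, 88, 106, —, —, 687, 483, 381, 262, 215, —, 659, —, —, 951]
Lookup 483: h=7, probe 7,8 → found at 8.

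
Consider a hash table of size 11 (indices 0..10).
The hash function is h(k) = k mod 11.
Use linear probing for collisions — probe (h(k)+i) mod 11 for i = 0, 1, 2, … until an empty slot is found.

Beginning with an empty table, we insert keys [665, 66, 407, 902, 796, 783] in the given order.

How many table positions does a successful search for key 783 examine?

2

665 hashes to 5; slot 5 is free → place at 5.
66 hashes to 0; slot 0 is free → place at 0.
407 hashes to 0; 0 taken → place at 1.
902 hashes to 0; 0,1 taken → place at 2.
796 hashes to 4; slot 4 is free → place at 4.
783 hashes to 2; 2 taken → place at 3.
Table: [66, 407, 902, 783, 796, 665, —, —, —, —, —]
Lookup 783: h=2, probe 2,3 → found at 3.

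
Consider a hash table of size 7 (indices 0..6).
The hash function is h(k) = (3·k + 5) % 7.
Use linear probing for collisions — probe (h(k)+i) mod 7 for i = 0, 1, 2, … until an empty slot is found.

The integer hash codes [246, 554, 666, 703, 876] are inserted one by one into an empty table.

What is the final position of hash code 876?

4

Insert 246: h=1, slot 1 empty → index 1.
Insert 554: h=1, slot 1 occupied → index 2.
Insert 666: h=1, slots 1,2 occupied → index 3.
Insert 703: h=0, slot 0 empty → index 0.
Insert 876: h=1, slots 1,2,3 occupied → index 4.
Table: [703, 246, 554, 666, 876, _, _]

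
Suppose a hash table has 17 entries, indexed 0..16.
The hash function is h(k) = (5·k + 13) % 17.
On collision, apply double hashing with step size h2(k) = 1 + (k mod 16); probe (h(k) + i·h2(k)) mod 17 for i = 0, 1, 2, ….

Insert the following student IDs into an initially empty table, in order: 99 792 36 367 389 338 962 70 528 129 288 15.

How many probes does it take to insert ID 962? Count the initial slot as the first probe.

Insert 99: h=15, slot 15 empty → index 15.
Insert 792: h=12, slot 12 empty → index 12.
Insert 36: h=6, slot 6 empty → index 6.
Insert 367: h=12, h2=16, slot 12 occupied → index 11.
Insert 389: h=3, slot 3 empty → index 3.
Insert 338: h=3, h2=3, slots 3,6 occupied → index 9.
Insert 962: h=12, h2=3, slots 12,15 occupied → index 1.
Insert 70: h=6, h2=7, slot 6 occupied → index 13.
Insert 528: h=1, h2=1, slot 1 occupied → index 2.
Insert 129: h=12, h2=2, slot 12 occupied → index 14.
Insert 288: h=8, slot 8 empty → index 8.
Insert 15: h=3, h2=16, slots 3,2,1 occupied → index 0.
Table: [15, 962, 528, 389, —, —, 36, —, 288, 338, —, 367, 792, 70, 129, 99, —]

3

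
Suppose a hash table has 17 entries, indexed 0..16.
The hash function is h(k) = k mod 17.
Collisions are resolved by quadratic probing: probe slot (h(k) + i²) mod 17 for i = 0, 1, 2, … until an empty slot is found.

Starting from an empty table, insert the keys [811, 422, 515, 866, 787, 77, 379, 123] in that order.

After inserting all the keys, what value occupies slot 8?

123

811 hashes to 12; slot 12 is free → place at 12.
422 hashes to 14; slot 14 is free → place at 14.
515 hashes to 5; slot 5 is free → place at 5.
866 hashes to 16; slot 16 is free → place at 16.
787 hashes to 5; 5 taken → place at 6.
77 hashes to 9; slot 9 is free → place at 9.
379 hashes to 5; 5,6,9,14 taken → place at 4.
123 hashes to 4; 4,5 taken → place at 8.
Table: [_, _, _, _, 379, 515, 787, _, 123, 77, _, _, 811, _, 422, _, 866]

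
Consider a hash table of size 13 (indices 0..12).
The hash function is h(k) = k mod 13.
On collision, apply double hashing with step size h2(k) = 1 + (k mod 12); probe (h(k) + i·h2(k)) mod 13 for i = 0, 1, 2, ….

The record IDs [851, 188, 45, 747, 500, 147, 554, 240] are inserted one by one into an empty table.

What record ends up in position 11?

500

851 hashes to 6; slot 6 is free -> place at 6.
188 hashes to 6, h2=9; 6 taken -> place at 2.
45 hashes to 6, h2=10; 6 taken -> place at 3.
747 hashes to 6, h2=4; 6 taken -> place at 10.
500 hashes to 6, h2=9; 6,2 taken -> place at 11.
147 hashes to 4; slot 4 is free -> place at 4.
554 hashes to 8; slot 8 is free -> place at 8.
240 hashes to 6, h2=1; 6 taken -> place at 7.
Table: [∅, ∅, 188, 45, 147, ∅, 851, 240, 554, ∅, 747, 500, ∅]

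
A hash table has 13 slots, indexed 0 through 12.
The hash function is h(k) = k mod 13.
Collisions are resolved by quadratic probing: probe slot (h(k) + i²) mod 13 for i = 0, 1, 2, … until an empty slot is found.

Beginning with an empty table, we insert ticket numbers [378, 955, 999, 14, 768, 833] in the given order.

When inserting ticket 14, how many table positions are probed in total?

378 hashes to 1; slot 1 is free → place at 1.
955 hashes to 6; slot 6 is free → place at 6.
999 hashes to 11; slot 11 is free → place at 11.
14 hashes to 1; 1 taken → place at 2.
768 hashes to 1; 1,2 taken → place at 5.
833 hashes to 1; 1,2,5 taken → place at 10.
Table: [—, 378, 14, —, —, 768, 955, —, —, —, 833, 999, —]

2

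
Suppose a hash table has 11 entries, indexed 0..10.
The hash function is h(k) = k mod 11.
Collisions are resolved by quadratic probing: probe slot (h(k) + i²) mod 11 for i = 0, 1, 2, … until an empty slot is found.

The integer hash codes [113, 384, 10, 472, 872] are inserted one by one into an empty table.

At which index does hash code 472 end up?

8

113: h=3 → slot 3
384: h=10 → slot 10
10: h=10, probe 10,0 → slot 0
472: h=10, probe 10,0,3,8 → slot 8
872: h=3, probe 3,4 → slot 4
Table: [10, ∅, ∅, 113, 872, ∅, ∅, ∅, 472, ∅, 384]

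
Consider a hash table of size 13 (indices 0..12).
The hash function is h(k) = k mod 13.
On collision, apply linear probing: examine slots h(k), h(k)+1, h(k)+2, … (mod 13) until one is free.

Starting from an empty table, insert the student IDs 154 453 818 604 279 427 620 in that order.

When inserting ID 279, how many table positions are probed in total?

2

154: h=11 → slot 11
453: h=11, probe 11,12 → slot 12
818: h=12, probe 12,0 → slot 0
604: h=6 → slot 6
279: h=6, probe 6,7 → slot 7
427: h=11, probe 11,12,0,1 → slot 1
620: h=9 → slot 9
Table: [818, 427, ., ., ., ., 604, 279, ., 620, ., 154, 453]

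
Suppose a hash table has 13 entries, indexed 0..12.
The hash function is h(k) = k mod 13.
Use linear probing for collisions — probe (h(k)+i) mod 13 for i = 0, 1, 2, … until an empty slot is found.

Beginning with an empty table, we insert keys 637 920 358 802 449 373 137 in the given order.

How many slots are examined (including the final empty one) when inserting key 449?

2

Insert 637: h=0, slot 0 empty => index 0.
Insert 920: h=10, slot 10 empty => index 10.
Insert 358: h=7, slot 7 empty => index 7.
Insert 802: h=9, slot 9 empty => index 9.
Insert 449: h=7, slot 7 occupied => index 8.
Insert 373: h=9, slots 9,10 occupied => index 11.
Insert 137: h=7, slots 7,8,9,10,11 occupied => index 12.
Table: [637, ∅, ∅, ∅, ∅, ∅, ∅, 358, 449, 802, 920, 373, 137]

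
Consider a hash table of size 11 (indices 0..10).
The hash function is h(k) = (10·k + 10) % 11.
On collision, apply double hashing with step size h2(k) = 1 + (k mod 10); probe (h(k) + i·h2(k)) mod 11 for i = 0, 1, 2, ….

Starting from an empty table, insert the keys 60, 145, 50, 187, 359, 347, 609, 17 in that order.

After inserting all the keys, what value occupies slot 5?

60 hashes to 5; slot 5 is free -> place at 5.
145 hashes to 8; slot 8 is free -> place at 8.
50 hashes to 4; slot 4 is free -> place at 4.
187 hashes to 10; slot 10 is free -> place at 10.
359 hashes to 3; slot 3 is free -> place at 3.
347 hashes to 4, h2=8; 4 taken -> place at 1.
609 hashes to 6; slot 6 is free -> place at 6.
17 hashes to 4, h2=8; 4,1 taken -> place at 9.
Table: [—, 347, —, 359, 50, 60, 609, —, 145, 17, 187]

60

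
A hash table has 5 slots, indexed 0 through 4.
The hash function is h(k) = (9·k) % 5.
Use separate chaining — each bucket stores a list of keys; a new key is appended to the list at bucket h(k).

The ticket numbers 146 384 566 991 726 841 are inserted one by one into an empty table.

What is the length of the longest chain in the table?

Insert 146: h=4, bucket 4 empty → new chain.
Insert 384: h=1, bucket 1 empty → new chain.
Insert 566: h=4, bucket 4 nonempty → append to chain.
Insert 991: h=4, bucket 4 nonempty → append to chain.
Insert 726: h=4, bucket 4 nonempty → append to chain.
Insert 841: h=4, bucket 4 nonempty → append to chain.
Final buckets:
0: -
1: 384
2: -
3: -
4: 146 -> 566 -> 991 -> 726 -> 841

5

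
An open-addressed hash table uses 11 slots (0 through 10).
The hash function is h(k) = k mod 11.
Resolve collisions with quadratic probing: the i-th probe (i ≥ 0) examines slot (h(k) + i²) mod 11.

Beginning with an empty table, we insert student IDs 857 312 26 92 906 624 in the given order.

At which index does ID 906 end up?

Insert 857: h=10, slot 10 empty -> index 10.
Insert 312: h=4, slot 4 empty -> index 4.
Insert 26: h=4, slot 4 occupied -> index 5.
Insert 92: h=4, slots 4,5 occupied -> index 8.
Insert 906: h=4, slots 4,5,8 occupied -> index 2.
Insert 624: h=8, slot 8 occupied -> index 9.
Table: [—, —, 906, —, 312, 26, —, —, 92, 624, 857]

2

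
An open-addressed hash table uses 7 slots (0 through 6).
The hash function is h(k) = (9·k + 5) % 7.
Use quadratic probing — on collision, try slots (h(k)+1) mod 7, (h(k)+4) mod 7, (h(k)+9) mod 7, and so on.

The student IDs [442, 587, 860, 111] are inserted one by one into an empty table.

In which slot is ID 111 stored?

442 hashes to 0; slot 0 is free → place at 0.
587 hashes to 3; slot 3 is free → place at 3.
860 hashes to 3; 3 taken → place at 4.
111 hashes to 3; 3,4,0 taken → place at 5.
Table: [442, -, -, 587, 860, 111, -]

5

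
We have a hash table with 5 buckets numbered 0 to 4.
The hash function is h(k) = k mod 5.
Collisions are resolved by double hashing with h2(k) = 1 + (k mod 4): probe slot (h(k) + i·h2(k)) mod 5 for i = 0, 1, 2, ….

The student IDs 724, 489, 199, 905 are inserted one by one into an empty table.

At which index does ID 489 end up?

1

724 hashes to 4; slot 4 is free → place at 4.
489 hashes to 4, h2=2; 4 taken → place at 1.
199 hashes to 4, h2=4; 4 taken → place at 3.
905 hashes to 0; slot 0 is free → place at 0.
Table: [905, 489, -, 199, 724]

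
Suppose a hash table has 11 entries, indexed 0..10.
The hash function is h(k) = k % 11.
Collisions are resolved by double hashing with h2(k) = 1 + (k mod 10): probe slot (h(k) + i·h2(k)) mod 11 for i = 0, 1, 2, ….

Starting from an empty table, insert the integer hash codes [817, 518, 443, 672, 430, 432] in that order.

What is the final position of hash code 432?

6

Insert 817: h=3, slot 3 empty => index 3.
Insert 518: h=1, slot 1 empty => index 1.
Insert 443: h=3, h2=4, slot 3 occupied => index 7.
Insert 672: h=1, h2=3, slot 1 occupied => index 4.
Insert 430: h=1, h2=1, slot 1 occupied => index 2.
Insert 432: h=3, h2=3, slot 3 occupied => index 6.
Table: [_, 518, 430, 817, 672, _, 432, 443, _, _, _]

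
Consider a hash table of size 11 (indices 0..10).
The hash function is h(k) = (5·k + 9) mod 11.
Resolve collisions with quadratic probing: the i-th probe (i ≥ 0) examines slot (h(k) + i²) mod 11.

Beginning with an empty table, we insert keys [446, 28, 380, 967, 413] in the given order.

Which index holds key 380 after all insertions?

10

446 hashes to 6; slot 6 is free => place at 6.
28 hashes to 6; 6 taken => place at 7.
380 hashes to 6; 6,7 taken => place at 10.
967 hashes to 4; slot 4 is free => place at 4.
413 hashes to 6; 6,7,10,4 taken => place at 0.
Table: [413, -, -, -, 967, -, 446, 28, -, -, 380]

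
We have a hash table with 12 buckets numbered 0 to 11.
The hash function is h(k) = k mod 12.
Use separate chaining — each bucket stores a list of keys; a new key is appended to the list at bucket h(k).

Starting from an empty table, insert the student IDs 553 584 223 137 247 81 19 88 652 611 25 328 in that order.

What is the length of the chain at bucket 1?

2

Insert 553: h=1, bucket 1 empty -> new chain.
Insert 584: h=8, bucket 8 empty -> new chain.
Insert 223: h=7, bucket 7 empty -> new chain.
Insert 137: h=5, bucket 5 empty -> new chain.
Insert 247: h=7, bucket 7 nonempty -> append to chain.
Insert 81: h=9, bucket 9 empty -> new chain.
Insert 19: h=7, bucket 7 nonempty -> append to chain.
Insert 88: h=4, bucket 4 empty -> new chain.
Insert 652: h=4, bucket 4 nonempty -> append to chain.
Insert 611: h=11, bucket 11 empty -> new chain.
Insert 25: h=1, bucket 1 nonempty -> append to chain.
Insert 328: h=4, bucket 4 nonempty -> append to chain.
Final buckets:
0: _
1: 553 -> 25
2: _
3: _
4: 88 -> 652 -> 328
5: 137
6: _
7: 223 -> 247 -> 19
8: 584
9: 81
10: _
11: 611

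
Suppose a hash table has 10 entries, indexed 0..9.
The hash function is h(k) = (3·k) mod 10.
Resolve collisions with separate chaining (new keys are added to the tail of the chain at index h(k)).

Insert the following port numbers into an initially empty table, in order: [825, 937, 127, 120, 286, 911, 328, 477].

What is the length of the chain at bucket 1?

3

825 -> bucket 5
937 -> bucket 1
127 -> bucket 1 (collision)
120 -> bucket 0
286 -> bucket 8
911 -> bucket 3
328 -> bucket 4
477 -> bucket 1 (collision)
Final buckets:
0: 120
1: 937 -> 127 -> 477
2: .
3: 911
4: 328
5: 825
6: .
7: .
8: 286
9: .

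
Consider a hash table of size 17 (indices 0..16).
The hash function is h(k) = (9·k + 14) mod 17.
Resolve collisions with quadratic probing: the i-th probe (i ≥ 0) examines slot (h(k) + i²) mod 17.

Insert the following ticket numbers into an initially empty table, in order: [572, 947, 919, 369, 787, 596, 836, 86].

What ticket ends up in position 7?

572 hashes to 11; slot 11 is free -> place at 11.
947 hashes to 3; slot 3 is free -> place at 3.
919 hashes to 6; slot 6 is free -> place at 6.
369 hashes to 3; 3 taken -> place at 4.
787 hashes to 8; slot 8 is free -> place at 8.
596 hashes to 6; 6 taken -> place at 7.
836 hashes to 7; 7,8,11 taken -> place at 16.
86 hashes to 6; 6,7 taken -> place at 10.
Table: [_, _, _, 947, 369, _, 919, 596, 787, _, 86, 572, _, _, _, _, 836]

596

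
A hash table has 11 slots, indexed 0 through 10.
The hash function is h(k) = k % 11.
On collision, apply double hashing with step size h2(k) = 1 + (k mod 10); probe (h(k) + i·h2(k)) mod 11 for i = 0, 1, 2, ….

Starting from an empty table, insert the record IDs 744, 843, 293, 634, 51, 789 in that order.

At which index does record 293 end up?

744 hashes to 7; slot 7 is free => place at 7.
843 hashes to 7, h2=4; 7 taken => place at 0.
293 hashes to 7, h2=4; 7,0 taken => place at 4.
634 hashes to 7, h2=5; 7 taken => place at 1.
51 hashes to 7, h2=2; 7 taken => place at 9.
789 hashes to 8; slot 8 is free => place at 8.
Table: [843, 634, ., ., 293, ., ., 744, 789, 51, .]

4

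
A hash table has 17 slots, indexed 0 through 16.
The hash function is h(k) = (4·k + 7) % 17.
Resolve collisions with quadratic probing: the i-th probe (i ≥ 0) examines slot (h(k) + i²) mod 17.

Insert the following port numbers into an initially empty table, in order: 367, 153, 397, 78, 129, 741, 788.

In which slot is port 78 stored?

367: h=13 -> slot 13
153: h=7 -> slot 7
397: h=14 -> slot 14
78: h=13, probe 13,14,0 -> slot 0
129: h=13, probe 13,14,0,5 -> slot 5
741: h=13, probe 13,14,0,5,12 -> slot 12
788: h=14, probe 14,15 -> slot 15
Table: [78, —, —, —, —, 129, —, 153, —, —, —, —, 741, 367, 397, 788, —]

0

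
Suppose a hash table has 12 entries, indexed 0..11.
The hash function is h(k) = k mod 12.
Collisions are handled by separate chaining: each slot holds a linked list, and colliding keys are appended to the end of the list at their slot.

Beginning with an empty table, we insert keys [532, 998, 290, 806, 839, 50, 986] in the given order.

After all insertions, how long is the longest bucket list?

532 -> bucket 4
998 -> bucket 2
290 -> bucket 2 (collision)
806 -> bucket 2 (collision)
839 -> bucket 11
50 -> bucket 2 (collision)
986 -> bucket 2 (collision)
Final buckets:
0: ∅
1: ∅
2: 998 -> 290 -> 806 -> 50 -> 986
3: ∅
4: 532
5: ∅
6: ∅
7: ∅
8: ∅
9: ∅
10: ∅
11: 839

5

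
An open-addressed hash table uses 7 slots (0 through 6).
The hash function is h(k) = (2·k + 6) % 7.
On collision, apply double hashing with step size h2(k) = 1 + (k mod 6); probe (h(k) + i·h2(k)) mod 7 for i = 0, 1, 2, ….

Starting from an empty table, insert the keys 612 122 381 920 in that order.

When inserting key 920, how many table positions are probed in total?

3

612 hashes to 5; slot 5 is free => place at 5.
122 hashes to 5, h2=3; 5 taken => place at 1.
381 hashes to 5, h2=4; 5 taken => place at 2.
920 hashes to 5, h2=3; 5,1 taken => place at 4.
Table: [., 122, 381, ., 920, 612, .]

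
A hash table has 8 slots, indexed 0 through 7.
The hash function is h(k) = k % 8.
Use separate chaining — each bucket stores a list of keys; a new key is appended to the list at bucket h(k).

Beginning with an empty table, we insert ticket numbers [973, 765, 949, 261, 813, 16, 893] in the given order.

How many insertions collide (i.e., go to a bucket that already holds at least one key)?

Insert 973: h=5, bucket 5 empty -> new chain.
Insert 765: h=5, bucket 5 nonempty -> append to chain.
Insert 949: h=5, bucket 5 nonempty -> append to chain.
Insert 261: h=5, bucket 5 nonempty -> append to chain.
Insert 813: h=5, bucket 5 nonempty -> append to chain.
Insert 16: h=0, bucket 0 empty -> new chain.
Insert 893: h=5, bucket 5 nonempty -> append to chain.
Final buckets:
0: 16
1: .
2: .
3: .
4: .
5: 973 -> 765 -> 949 -> 261 -> 813 -> 893
6: .
7: .

5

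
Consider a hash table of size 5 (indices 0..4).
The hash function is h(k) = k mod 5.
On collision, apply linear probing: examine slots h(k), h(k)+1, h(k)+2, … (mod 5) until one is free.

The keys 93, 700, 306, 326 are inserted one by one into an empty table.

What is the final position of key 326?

2

93: h=3 -> slot 3
700: h=0 -> slot 0
306: h=1 -> slot 1
326: h=1, probe 1,2 -> slot 2
Table: [700, 306, 326, 93, ∅]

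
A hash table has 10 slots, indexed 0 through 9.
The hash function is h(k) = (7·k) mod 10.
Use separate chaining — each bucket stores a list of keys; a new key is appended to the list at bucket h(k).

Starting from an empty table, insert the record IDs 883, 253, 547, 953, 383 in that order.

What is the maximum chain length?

Insert 883: h=1, bucket 1 empty -> new chain.
Insert 253: h=1, bucket 1 nonempty -> append to chain.
Insert 547: h=9, bucket 9 empty -> new chain.
Insert 953: h=1, bucket 1 nonempty -> append to chain.
Insert 383: h=1, bucket 1 nonempty -> append to chain.
Final buckets:
0: —
1: 883 -> 253 -> 953 -> 383
2: —
3: —
4: —
5: —
6: —
7: —
8: —
9: 547

4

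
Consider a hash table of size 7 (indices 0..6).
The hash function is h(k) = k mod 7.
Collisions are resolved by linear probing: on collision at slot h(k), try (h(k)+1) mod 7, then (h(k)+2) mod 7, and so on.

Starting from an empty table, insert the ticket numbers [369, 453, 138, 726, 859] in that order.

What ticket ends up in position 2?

369 hashes to 5; slot 5 is free => place at 5.
453 hashes to 5; 5 taken => place at 6.
138 hashes to 5; 5,6 taken => place at 0.
726 hashes to 5; 5,6,0 taken => place at 1.
859 hashes to 5; 5,6,0,1 taken => place at 2.
Table: [138, 726, 859, _, _, 369, 453]

859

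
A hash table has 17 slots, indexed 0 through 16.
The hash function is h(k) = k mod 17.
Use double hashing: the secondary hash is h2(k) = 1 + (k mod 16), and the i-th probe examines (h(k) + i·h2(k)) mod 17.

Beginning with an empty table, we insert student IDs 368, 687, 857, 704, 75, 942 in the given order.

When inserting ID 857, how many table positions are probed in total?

368 hashes to 11; slot 11 is free → place at 11.
687 hashes to 7; slot 7 is free → place at 7.
857 hashes to 7, h2=10; 7 taken → place at 0.
704 hashes to 7, h2=1; 7 taken → place at 8.
75 hashes to 7, h2=12; 7 taken → place at 2.
942 hashes to 7, h2=15; 7 taken → place at 5.
Table: [857, _, 75, _, _, 942, _, 687, 704, _, _, 368, _, _, _, _, _]

2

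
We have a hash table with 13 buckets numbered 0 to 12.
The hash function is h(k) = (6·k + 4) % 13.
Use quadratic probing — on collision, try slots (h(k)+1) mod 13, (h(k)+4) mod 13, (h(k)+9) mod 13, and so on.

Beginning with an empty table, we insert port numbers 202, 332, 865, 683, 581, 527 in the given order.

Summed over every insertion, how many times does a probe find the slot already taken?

10

202: h=7 => slot 7
332: h=7, probe 7,8 => slot 8
865: h=7, probe 7,8,11 => slot 11
683: h=7, probe 7,8,11,3 => slot 3
581: h=6 => slot 6
527: h=7, probe 7,8,11,3,10 => slot 10
Table: [-, -, -, 683, -, -, 581, 202, 332, -, 527, 865, -]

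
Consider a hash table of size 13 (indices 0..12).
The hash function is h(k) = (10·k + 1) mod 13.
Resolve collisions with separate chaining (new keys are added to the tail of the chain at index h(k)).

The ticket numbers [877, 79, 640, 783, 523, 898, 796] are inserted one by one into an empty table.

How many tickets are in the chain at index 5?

877 -> bucket 9
79 -> bucket 11
640 -> bucket 5
783 -> bucket 5 (collision)
523 -> bucket 5 (collision)
898 -> bucket 11 (collision)
796 -> bucket 5 (collision)
Final buckets:
0: -
1: -
2: -
3: -
4: -
5: 640 -> 783 -> 523 -> 796
6: -
7: -
8: -
9: 877
10: -
11: 79 -> 898
12: -

4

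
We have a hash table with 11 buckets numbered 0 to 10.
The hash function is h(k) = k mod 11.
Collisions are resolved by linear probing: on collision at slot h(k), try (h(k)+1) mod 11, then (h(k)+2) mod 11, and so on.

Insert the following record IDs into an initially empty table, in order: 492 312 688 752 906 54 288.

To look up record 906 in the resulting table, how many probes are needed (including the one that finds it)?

Insert 492: h=8, slot 8 empty => index 8.
Insert 312: h=4, slot 4 empty => index 4.
Insert 688: h=6, slot 6 empty => index 6.
Insert 752: h=4, slot 4 occupied => index 5.
Insert 906: h=4, slots 4,5,6 occupied => index 7.
Insert 54: h=10, slot 10 empty => index 10.
Insert 288: h=2, slot 2 empty => index 2.
Table: [-, -, 288, -, 312, 752, 688, 906, 492, -, 54]
Lookup 906: h=4, probe 4,5,6,7 → found at 7.

4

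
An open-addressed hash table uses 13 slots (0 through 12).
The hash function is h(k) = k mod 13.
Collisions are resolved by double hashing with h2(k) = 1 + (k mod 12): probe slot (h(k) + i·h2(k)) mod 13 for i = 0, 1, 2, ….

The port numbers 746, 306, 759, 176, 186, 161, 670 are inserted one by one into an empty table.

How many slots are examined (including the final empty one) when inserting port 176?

2

746 hashes to 5; slot 5 is free => place at 5.
306 hashes to 7; slot 7 is free => place at 7.
759 hashes to 5, h2=4; 5 taken => place at 9.
176 hashes to 7, h2=9; 7 taken => place at 3.
186 hashes to 4; slot 4 is free => place at 4.
161 hashes to 5, h2=6; 5 taken => place at 11.
670 hashes to 7, h2=11; 7,5,3 taken => place at 1.
Table: [_, 670, _, 176, 186, 746, _, 306, _, 759, _, 161, _]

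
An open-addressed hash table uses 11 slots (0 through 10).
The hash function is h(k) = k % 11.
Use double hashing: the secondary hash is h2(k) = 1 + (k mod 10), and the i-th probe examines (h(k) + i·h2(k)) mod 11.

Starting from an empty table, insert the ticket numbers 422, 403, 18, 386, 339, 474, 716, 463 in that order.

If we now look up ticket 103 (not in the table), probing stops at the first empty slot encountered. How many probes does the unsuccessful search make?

422: h=4 -> slot 4
403: h=7 -> slot 7
18: h=7, h2=9, probe 7,5 -> slot 5
386: h=1 -> slot 1
339: h=9 -> slot 9
474: h=1, h2=5, probe 1,6 -> slot 6
716: h=1, h2=7, probe 1,8 -> slot 8
463: h=1, h2=4, probe 1,5,9,2 -> slot 2
Table: [., 386, 463, ., 422, 18, 474, 403, 716, 339, .]
Lookup 103: h=4, h2=4, probe 4,8,1,5,9,2,6,10 → slot 10 empty, not found.

8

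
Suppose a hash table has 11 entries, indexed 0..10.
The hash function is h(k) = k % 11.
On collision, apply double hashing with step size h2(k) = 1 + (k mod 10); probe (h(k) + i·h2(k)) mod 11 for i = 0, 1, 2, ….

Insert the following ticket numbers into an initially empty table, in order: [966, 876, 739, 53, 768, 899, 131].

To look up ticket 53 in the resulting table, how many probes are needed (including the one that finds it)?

3

966 hashes to 9; slot 9 is free -> place at 9.
876 hashes to 7; slot 7 is free -> place at 7.
739 hashes to 2; slot 2 is free -> place at 2.
53 hashes to 9, h2=4; 9,2 taken -> place at 6.
768 hashes to 9, h2=9; 9,7 taken -> place at 5.
899 hashes to 8; slot 8 is free -> place at 8.
131 hashes to 10; slot 10 is free -> place at 10.
Table: [-, -, 739, -, -, 768, 53, 876, 899, 966, 131]
Lookup 53: h=9, h2=4, probe 9,2,6 → found at 6.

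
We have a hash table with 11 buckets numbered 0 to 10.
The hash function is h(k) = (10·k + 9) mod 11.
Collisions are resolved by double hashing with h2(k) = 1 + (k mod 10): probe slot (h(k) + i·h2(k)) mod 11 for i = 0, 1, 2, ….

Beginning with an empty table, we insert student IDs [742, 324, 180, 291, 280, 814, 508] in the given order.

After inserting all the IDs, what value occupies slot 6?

291

Insert 742: h=4, slot 4 empty => index 4.
Insert 324: h=4, h2=5, slot 4 occupied => index 9.
Insert 180: h=5, slot 5 empty => index 5.
Insert 291: h=4, h2=2, slot 4 occupied => index 6.
Insert 280: h=4, h2=1, slots 4,5,6 occupied => index 7.
Insert 814: h=9, h2=5, slot 9 occupied => index 3.
Insert 508: h=7, h2=9, slots 7,5,3 occupied => index 1.
Table: [∅, 508, ∅, 814, 742, 180, 291, 280, ∅, 324, ∅]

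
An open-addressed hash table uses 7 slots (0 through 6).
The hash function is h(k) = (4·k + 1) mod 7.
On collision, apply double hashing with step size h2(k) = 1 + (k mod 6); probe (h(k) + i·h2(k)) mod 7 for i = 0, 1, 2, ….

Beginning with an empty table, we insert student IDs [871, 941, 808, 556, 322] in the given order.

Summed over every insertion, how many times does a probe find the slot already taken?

Insert 871: h=6, slot 6 empty → index 6.
Insert 941: h=6, h2=6, slot 6 occupied → index 5.
Insert 808: h=6, h2=5, slot 6 occupied → index 4.
Insert 556: h=6, h2=5, slots 6,4 occupied → index 2.
Insert 322: h=1, slot 1 empty → index 1.
Table: [., 322, 556, ., 808, 941, 871]

4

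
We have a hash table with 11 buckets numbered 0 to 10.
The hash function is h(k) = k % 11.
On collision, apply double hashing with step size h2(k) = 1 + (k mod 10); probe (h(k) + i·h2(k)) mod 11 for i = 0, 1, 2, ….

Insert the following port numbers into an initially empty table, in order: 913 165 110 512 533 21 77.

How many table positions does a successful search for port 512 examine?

2

Insert 913: h=0, slot 0 empty -> index 0.
Insert 165: h=0, h2=6, slot 0 occupied -> index 6.
Insert 110: h=0, h2=1, slot 0 occupied -> index 1.
Insert 512: h=6, h2=3, slot 6 occupied -> index 9.
Insert 533: h=5, slot 5 empty -> index 5.
Insert 21: h=10, slot 10 empty -> index 10.
Insert 77: h=0, h2=8, slot 0 occupied -> index 8.
Table: [913, 110, -, -, -, 533, 165, -, 77, 512, 21]
Lookup 512: h=6, h2=3, probe 6,9 → found at 9.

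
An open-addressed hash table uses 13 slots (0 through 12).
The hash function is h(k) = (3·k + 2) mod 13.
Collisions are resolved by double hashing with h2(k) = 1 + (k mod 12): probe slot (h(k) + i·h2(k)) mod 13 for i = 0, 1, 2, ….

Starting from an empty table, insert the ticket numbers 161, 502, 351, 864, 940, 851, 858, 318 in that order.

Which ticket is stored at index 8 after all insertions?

161: h=4 → slot 4
502: h=0 → slot 0
351: h=2 → slot 2
864: h=7 → slot 7
940: h=1 → slot 1
851: h=7, h2=12, probe 7,6 → slot 6
858: h=2, h2=7, probe 2,9 → slot 9
318: h=7, h2=7, probe 7,1,8 → slot 8
Table: [502, 940, 351, ∅, 161, ∅, 851, 864, 318, 858, ∅, ∅, ∅]

318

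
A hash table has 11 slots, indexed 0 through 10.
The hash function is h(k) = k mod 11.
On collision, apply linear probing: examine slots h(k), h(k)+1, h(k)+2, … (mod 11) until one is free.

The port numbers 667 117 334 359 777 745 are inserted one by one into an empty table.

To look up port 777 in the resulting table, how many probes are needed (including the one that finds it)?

667: h=7 → slot 7
117: h=7, probe 7,8 → slot 8
334: h=4 → slot 4
359: h=7, probe 7,8,9 → slot 9
777: h=7, probe 7,8,9,10 → slot 10
745: h=8, probe 8,9,10,0 → slot 0
Table: [745, ., ., ., 334, ., ., 667, 117, 359, 777]
Lookup 777: h=7, probe 7,8,9,10 → found at 10.

4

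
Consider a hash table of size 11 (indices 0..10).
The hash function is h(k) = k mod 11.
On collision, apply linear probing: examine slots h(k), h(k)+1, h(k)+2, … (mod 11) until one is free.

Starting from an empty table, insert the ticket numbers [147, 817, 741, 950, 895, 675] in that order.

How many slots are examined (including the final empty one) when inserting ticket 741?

2

147 hashes to 4; slot 4 is free → place at 4.
817 hashes to 3; slot 3 is free → place at 3.
741 hashes to 4; 4 taken → place at 5.
950 hashes to 4; 4,5 taken → place at 6.
895 hashes to 4; 4,5,6 taken → place at 7.
675 hashes to 4; 4,5,6,7 taken → place at 8.
Table: [., ., ., 817, 147, 741, 950, 895, 675, ., .]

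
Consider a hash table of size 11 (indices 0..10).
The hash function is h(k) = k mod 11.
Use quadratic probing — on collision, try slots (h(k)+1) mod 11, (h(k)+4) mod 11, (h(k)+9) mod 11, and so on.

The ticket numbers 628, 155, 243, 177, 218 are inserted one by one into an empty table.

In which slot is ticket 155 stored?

2

628 hashes to 1; slot 1 is free → place at 1.
155 hashes to 1; 1 taken → place at 2.
243 hashes to 1; 1,2 taken → place at 5.
177 hashes to 1; 1,2,5 taken → place at 10.
218 hashes to 9; slot 9 is free → place at 9.
Table: [∅, 628, 155, ∅, ∅, 243, ∅, ∅, ∅, 218, 177]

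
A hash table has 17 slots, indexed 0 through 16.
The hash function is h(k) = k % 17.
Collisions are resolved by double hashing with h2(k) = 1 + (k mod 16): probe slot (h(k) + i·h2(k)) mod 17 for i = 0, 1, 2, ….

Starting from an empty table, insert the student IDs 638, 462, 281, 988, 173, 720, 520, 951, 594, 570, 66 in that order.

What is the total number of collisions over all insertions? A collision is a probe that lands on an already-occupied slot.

8

638: h=9 → slot 9
462: h=3 → slot 3
281: h=9, h2=10, probe 9,2 → slot 2
988: h=2, h2=13, probe 2,15 → slot 15
173: h=3, h2=14, probe 3,0 → slot 0
720: h=6 → slot 6
520: h=10 → slot 10
951: h=16 → slot 16
594: h=16, h2=3, probe 16,2,5 → slot 5
570: h=9, h2=11, probe 9,3,14 → slot 14
66: h=15, h2=3, probe 15,1 → slot 1
Table: [173, 66, 281, 462, _, 594, 720, _, _, 638, 520, _, _, _, 570, 988, 951]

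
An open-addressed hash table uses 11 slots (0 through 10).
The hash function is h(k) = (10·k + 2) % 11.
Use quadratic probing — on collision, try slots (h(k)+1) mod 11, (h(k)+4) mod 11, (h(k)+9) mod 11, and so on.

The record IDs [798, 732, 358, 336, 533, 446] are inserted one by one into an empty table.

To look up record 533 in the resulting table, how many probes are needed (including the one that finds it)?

2

798 hashes to 7; slot 7 is free → place at 7.
732 hashes to 7; 7 taken → place at 8.
358 hashes to 7; 7,8 taken → place at 0.
336 hashes to 7; 7,8,0 taken → place at 5.
533 hashes to 8; 8 taken → place at 9.
446 hashes to 7; 7,8,0,5 taken → place at 1.
Table: [358, 446, ∅, ∅, ∅, 336, ∅, 798, 732, 533, ∅]
Lookup 533: h=8, probe 8,9 → found at 9.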